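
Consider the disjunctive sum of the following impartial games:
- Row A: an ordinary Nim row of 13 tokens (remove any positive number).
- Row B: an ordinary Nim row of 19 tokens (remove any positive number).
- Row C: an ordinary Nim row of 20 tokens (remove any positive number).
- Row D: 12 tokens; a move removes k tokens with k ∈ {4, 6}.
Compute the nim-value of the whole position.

Row A is a plain Nim row of size 13, so its Grundy value is 13.
Row B is a plain Nim row of size 19, so its Grundy value is 19.
Row C is a plain Nim row of size 20, so its Grundy value is 20.
Build the Grundy sequence for row D with g(k) = mex{g(k−s) : s ∈ {4, 6}, s ≤ k}:
g(0) = mex{} = 0
g(1) = mex{} = 0
g(2) = mex{} = 0
g(3) = mex{} = 0
g(4) = mex{0} = 1
g(5) = mex{0} = 1
g(6) = mex{0} = 1
g(7) = mex{0} = 1
g(8) = mex{0,1} = 2
g(9) = mex{0,1} = 2
g(10) = mex{1} = 0
g(11) = mex{1} = 0
g(12) = mex{1,2} = 0
So g(12) = 0.
By the Sprague-Grundy theorem, the Grundy value of a sum of independent games is the XOR of the component values.
Combined value = 13 ⊕ 19 ⊕ 20 ⊕ 0 = 10.

10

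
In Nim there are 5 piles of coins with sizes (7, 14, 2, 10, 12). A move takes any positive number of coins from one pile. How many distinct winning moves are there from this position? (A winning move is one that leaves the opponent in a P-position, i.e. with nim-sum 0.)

Compute the nim-sum pairwise:
7 ^ 14 = 9
9 ^ 2 = 11
11 ^ 10 = 1
1 ^ 12 = 13
The overall nim-sum is X = 13. A pile of size p has a winning move iff p XOR X < p (reduce it to p XOR X).
  7: 7 XOR 13 = 10 ≥ 7 — no move.
  14: 14 XOR 13 = 3 < 14 — winning move (to 3).
  2: 2 XOR 13 = 15 ≥ 2 — no move.
  10: 10 XOR 13 = 7 < 10 — winning move (to 7).
  12: 12 XOR 13 = 1 < 12 — winning move (to 1).
That gives 3 winning moves.

3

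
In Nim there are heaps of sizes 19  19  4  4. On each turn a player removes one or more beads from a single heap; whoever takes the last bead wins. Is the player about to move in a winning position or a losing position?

Nim-sum: 19 XOR 19 XOR 4 XOR 4 = 0.
The nim-sum is 0, so this is a P-position: the player to move is in a losing position under optimal play.

Losing position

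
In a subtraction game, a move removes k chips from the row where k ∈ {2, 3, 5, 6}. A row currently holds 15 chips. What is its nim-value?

3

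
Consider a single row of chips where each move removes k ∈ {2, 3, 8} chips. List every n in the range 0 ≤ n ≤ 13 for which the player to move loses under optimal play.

0, 1, 5, 6, 10, 11

Compute g(0), g(1), … for moves {2, 3, 8}:
k:     0  1  2  3  4  5  6  7  8  9 10 11 12 13
g(k):  0  0  1  1  2  0  0  1  1  2  0  0  1  1
The P-positions (g = 0) in 0..13 are 0, 1, 5, 6, 10, 11.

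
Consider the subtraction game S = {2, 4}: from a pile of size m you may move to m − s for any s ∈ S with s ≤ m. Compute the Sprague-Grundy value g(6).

Build the Grundy sequence with g(k) = mex{g(k−s) : s ∈ {2, 4}, s ≤ k}:
k:     0  1  2  3  4  5  6
g(k):  0  0  1  1  2  2  0
So g(6) = 0.

0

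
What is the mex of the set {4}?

0 is not in the set, so the mex is 0.

0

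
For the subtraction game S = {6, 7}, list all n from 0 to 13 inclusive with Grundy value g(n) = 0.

0, 1, 2, 3, 4, 5, 13

Grundy values for subtraction set {6, 7}:
k:     0  1  2  3  4  5  6  7  8  9 10 11 12 13
g(k):  0  0  0  0  0  0  1  1  1  1  1  1  2  0
The P-positions (g = 0) in 0..13 are 0, 1, 2, 3, 4, 5, 13.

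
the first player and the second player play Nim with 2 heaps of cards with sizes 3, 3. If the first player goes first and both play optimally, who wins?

the second player wins

Nim-sum: 3 ^ 3 = 0.
The nim-sum is 0, so this is a P-position: the player to move is in a losing position under optimal play; the first player is about to move from it and so loses — the second player wins.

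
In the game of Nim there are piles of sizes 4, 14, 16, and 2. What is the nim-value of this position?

24

Nim-sum: 4 ⊕ 14 ⊕ 16 ⊕ 2 = 24.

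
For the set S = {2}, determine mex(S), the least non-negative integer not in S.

0 is not in the set, so the mex is 0.

0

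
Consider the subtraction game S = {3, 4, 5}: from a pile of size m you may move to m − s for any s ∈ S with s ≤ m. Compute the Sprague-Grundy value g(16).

Compute g(0), g(1), … for moves {3, 4, 5}:
k:     0  1  2  3  4  5  6  7  8  9 10 11 12 13 14 15 16
g(k):  0  0  0  1  1  1  2  2  0  0  0  1  1  1  2  2  0
So g(16) = 0.

0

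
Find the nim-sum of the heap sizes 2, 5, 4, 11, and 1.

9

Compute the nim-sum pairwise:
2 XOR 5 = 7
7 XOR 4 = 3
3 XOR 11 = 8
8 XOR 1 = 9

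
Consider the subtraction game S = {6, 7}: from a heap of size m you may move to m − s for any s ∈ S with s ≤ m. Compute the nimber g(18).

Compute g(0), g(1), … for moves {6, 7}:
k:     0  1  2  3  4  5  6  7  8  9 10 11 12 13 14 15 16 17 18
g(k):  0  0  0  0  0  0  1  1  1  1  1  1  2  0  0  0  0  0  0
So g(18) = 0.

0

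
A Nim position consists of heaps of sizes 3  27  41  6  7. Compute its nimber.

Nim-sum: 3 XOR 27 XOR 41 XOR 6 XOR 7 = 48.

48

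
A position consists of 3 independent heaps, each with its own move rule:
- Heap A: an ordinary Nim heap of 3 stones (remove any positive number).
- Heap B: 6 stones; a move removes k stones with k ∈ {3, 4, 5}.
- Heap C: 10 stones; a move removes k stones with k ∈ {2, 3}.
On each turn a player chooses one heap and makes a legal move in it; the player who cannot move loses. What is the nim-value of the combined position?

1

Heap A is a plain Nim heap of size 3, so its Grundy value is 3.
Build the Grundy sequence for heap B with g(k) = mex{g(k−s) : s ∈ {3, 4, 5}, s ≤ k}:
g(0) = mex{} = 0
g(1) = mex{} = 0
g(2) = mex{} = 0
g(3) = mex{0} = 1
g(4) = mex{0} = 1
g(5) = mex{0} = 1
g(6) = mex{0,1} = 2
So g(6) = 2.
For heap C, compute g(0), g(1), … with moves {2, 3}:
k:     0  1  2  3  4  5  6  7  8  9 10
g(k):  0  0  1  1  2  0  0  1  1  2  0
So g(10) = 0.
By the Sprague-Grundy theorem, the Grundy value of a sum of independent games is the XOR of the component values.
Combined value = 3 XOR 2 XOR 0 = 1.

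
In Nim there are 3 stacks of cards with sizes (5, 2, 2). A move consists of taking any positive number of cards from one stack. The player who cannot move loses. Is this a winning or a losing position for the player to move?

Write each in binary and XOR column by column:
  101  (5)
  010  (2)
  010  (2)
  ---
  101  (5)
The nim-sum is 5 ≠ 0, so this is an N-position: the player to move can win.

Winning position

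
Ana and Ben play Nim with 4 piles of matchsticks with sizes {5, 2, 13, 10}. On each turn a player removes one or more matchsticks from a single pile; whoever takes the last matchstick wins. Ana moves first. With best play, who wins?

Ben wins

Nim-sum: 5 XOR 2 XOR 13 XOR 10 = 0.
The nim-sum is 0, so this is a P-position: the player to move is in a losing position under optimal play; Ana is about to move from it and so loses — Ben wins.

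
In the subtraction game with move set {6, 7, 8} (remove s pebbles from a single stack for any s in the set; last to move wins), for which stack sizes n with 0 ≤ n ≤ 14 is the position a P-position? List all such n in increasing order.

0, 1, 2, 3, 4, 5, 14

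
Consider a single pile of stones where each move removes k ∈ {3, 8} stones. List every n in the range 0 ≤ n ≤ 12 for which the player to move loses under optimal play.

0, 1, 2, 6, 7, 11, 12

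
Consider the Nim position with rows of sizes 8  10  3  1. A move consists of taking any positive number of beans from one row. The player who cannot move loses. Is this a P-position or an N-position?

Nim-sum: 8 XOR 10 XOR 3 XOR 1 = 0.
The nim-sum is 0, so this is a P-position: the player to move is in a losing position under optimal play.

P-position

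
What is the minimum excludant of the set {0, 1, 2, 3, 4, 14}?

The values 0, 1, 2, 3, 4 are all present; 5 is the first non-negative integer missing from the set.

5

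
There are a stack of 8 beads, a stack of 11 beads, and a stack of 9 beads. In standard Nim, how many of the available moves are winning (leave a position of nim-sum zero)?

3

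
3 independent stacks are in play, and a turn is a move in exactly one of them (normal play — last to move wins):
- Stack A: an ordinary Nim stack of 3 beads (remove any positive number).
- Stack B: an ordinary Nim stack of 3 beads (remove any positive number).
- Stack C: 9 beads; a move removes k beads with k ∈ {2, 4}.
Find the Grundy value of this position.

Stack A is a plain Nim stack of size 3, so its Grundy value is 3.
Stack B is a plain Nim stack of size 3, so its Grundy value is 3.
For stack C, compute g(0), g(1), … with moves {2, 4}:
k:     0  1  2  3  4  5  6  7  8  9
g(k):  0  0  1  1  2  2  0  0  1  1
So g(9) = 1.
The value of a disjunctive sum is the nim-sum of the parts.
Combined value = 3 ⊕ 3 ⊕ 1 = 1.

1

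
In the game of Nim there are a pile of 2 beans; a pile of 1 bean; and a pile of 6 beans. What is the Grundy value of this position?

Compute the nim-sum pairwise:
2 ⊕ 1 = 3
3 ⊕ 6 = 5

5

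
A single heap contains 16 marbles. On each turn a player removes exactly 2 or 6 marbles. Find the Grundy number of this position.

Compute g(0), g(1), … for moves {2, 6}:
k:     0  1  2  3  4  5  6  7  8  9 10 11 12 13 14 15 16
g(k):  0  0  1  1  0  0  1  1  0  0  1  1  0  0  1  1  0
So g(16) = 0.

0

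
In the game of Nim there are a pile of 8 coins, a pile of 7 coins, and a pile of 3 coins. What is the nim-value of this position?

12

Nim-sum: 8 ^ 7 ^ 3 = 12.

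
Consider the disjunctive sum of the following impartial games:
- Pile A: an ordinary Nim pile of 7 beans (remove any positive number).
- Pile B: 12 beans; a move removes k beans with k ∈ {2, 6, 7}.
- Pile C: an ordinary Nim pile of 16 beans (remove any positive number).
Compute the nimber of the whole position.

21

Pile A is a plain Nim pile of size 7, so its Grundy value is 7.
Grundy values for pile B (subtraction set {2, 6, 7}):
k:     0  1  2  3  4  5  6  7  8  9 10 11 12
g(k):  0  0  1  1  0  0  1  1  2  0  3  1  2
So g(12) = 2.
Pile C is a plain Nim pile of size 16, so its Grundy value is 16.
By the Sprague-Grundy theorem, the Grundy value of a sum of independent games is the XOR of the component values.
Combined value = 7 XOR 2 XOR 16 = 21.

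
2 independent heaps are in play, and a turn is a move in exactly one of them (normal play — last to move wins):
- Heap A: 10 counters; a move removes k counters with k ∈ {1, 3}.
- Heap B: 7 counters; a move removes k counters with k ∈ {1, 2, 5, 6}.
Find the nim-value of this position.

Build the Grundy sequence for heap A with g(k) = mex{g(k−s) : s ∈ {1, 3}, s ≤ k}:
g(0) = mex{} = 0
g(1) = mex{0} = 1
g(2) = mex{1} = 0
g(3) = mex{0} = 1
g(4) = mex{1} = 0
g(5) = mex{0} = 1
g(6) = mex{1} = 0
g(7) = mex{0} = 1
g(8) = mex{1} = 0
g(9) = mex{0} = 1
g(10) = mex{1} = 0
So g(10) = 0.
Build the Grundy sequence for heap B with g(k) = mex{g(k−s) : s ∈ {1, 2, 5, 6}, s ≤ k}:
g(0) = mex{} = 0
g(1) = mex{0} = 1
g(2) = mex{0,1} = 2
g(3) = mex{1,2} = 0
g(4) = mex{0,2} = 1
g(5) = mex{0,1} = 2
g(6) = mex{0,1,2} = 3
g(7) = mex{1,2,3} = 0
So g(7) = 0.
By the Sprague-Grundy theorem, the Grundy value of a sum of independent games is the XOR of the component values.
Combined value = 0 ⊕ 0 = 0.

0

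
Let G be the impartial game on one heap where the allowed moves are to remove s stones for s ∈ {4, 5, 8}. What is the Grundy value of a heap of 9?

2

Build the Grundy sequence with g(k) = mex{g(k−s) : s ∈ {4, 5, 8}, s ≤ k}:
k:     0  1  2  3  4  5  6  7  8  9
g(k):  0  0  0  0  1  1  1  1  2  2
So g(9) = 2.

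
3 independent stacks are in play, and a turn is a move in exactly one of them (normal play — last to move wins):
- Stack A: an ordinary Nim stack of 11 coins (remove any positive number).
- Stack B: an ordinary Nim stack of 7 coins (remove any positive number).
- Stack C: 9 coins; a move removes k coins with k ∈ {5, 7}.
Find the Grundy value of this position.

Stack A is a plain Nim stack of size 11, so its Grundy value is 11.
Stack B is a plain Nim stack of size 7, so its Grundy value is 7.
Grundy values for stack C (subtraction set {5, 7}):
k:     0  1  2  3  4  5  6  7  8  9
g(k):  0  0  0  0  0  1  1  1  1  1
So g(9) = 1.
By the Sprague-Grundy theorem, the Grundy value of a sum of independent games is the XOR of the component values.
Combined value = 11 ⊕ 7 ⊕ 1 = 13.

13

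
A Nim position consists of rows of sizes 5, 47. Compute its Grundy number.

42

Bitwise XOR of the heap sizes:
  000101  (5)
  101111  (47)
  ------
  101010  (42)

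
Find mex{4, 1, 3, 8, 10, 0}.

2

The values 0, 1 are all present; 2 is the first non-negative integer missing from the set.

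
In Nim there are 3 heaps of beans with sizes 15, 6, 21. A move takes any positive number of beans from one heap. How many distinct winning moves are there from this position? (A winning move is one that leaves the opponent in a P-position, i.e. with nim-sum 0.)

Bitwise XOR of the heap sizes:
  01111  (15)
  00110  (6)
  10101  (21)
  -----
  11100  (28)
The overall nim-sum is X = 28. A heap of size p has a winning move iff p XOR X < p (reduce it to p XOR X).
  15: 15 XOR 28 = 19 ≥ 15 — no move.
  6: 6 XOR 28 = 26 ≥ 6 — no move.
  21: 21 XOR 28 = 9 < 21 — winning move (to 9).
That gives 1 winning move.

1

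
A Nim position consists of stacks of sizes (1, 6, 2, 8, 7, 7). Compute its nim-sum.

13

Compute the nim-sum pairwise:
1 ^ 6 = 7
7 ^ 2 = 5
5 ^ 8 = 13
13 ^ 7 = 10
10 ^ 7 = 13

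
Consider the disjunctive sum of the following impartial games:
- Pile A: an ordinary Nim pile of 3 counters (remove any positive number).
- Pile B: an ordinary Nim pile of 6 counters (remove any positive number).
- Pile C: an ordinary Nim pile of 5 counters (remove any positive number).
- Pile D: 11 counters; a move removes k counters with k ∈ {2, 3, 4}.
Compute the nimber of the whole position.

Pile A is a plain Nim pile of size 3, so its Grundy value is 3.
Pile B is a plain Nim pile of size 6, so its Grundy value is 6.
Pile C is a plain Nim pile of size 5, so its Grundy value is 5.
For pile D, compute g(0), g(1), … with moves {2, 3, 4}:
g(0) = mex{} = 0
g(1) = mex{} = 0
g(2) = mex{0} = 1
g(3) = mex{0} = 1
g(4) = mex{0,1} = 2
g(5) = mex{0,1} = 2
g(6) = mex{1,2} = 0
g(7) = mex{1,2} = 0
g(8) = mex{0,2} = 1
g(9) = mex{0,2} = 1
g(10) = mex{0,1} = 2
g(11) = mex{0,1} = 2
So g(11) = 2.
By the Sprague-Grundy theorem, the Grundy value of a sum of independent games is the XOR of the component values.
Combined value = 3 ⊕ 6 ⊕ 5 ⊕ 2 = 2.

2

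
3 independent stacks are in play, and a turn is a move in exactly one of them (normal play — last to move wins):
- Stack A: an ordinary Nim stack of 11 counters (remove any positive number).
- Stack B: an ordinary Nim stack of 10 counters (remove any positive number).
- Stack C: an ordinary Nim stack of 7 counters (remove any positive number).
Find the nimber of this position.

6

Stack A is a plain Nim stack of size 11, so its Grundy value is 11.
Stack B is a plain Nim stack of size 10, so its Grundy value is 10.
Stack C is a plain Nim stack of size 7, so its Grundy value is 7.
By the Sprague-Grundy theorem, the Grundy value of a sum of independent games is the XOR of the component values.
Combined value = 11 XOR 10 XOR 7 = 6.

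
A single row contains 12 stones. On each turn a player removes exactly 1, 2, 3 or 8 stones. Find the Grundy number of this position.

3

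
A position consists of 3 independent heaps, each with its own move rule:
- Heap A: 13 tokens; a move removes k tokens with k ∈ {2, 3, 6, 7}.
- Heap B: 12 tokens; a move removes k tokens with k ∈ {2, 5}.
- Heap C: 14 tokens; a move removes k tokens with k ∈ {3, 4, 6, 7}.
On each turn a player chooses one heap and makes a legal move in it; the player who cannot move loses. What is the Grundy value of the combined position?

1

Build the Grundy sequence for heap A with g(k) = mex{g(k−s) : s ∈ {2, 3, 6, 7}, s ≤ k}:
g(0) = mex{} = 0
g(1) = mex{} = 0
g(2) = mex{0} = 1
g(3) = mex{0} = 1
g(4) = mex{0,1} = 2
g(5) = mex{1} = 0
g(6) = mex{0,1,2} = 3
g(7) = mex{0,2} = 1
g(8) = mex{0,1,3} = 2
g(9) = mex{1,3} = 0
g(10) = mex{1,2} = 0
g(11) = mex{0,2} = 1
g(12) = mex{0,3} = 1
g(13) = mex{0,1,3} = 2
So g(13) = 2.
Build the Grundy sequence for heap B with g(k) = mex{g(k−s) : s ∈ {2, 5}, s ≤ k}:
k:     0  1  2  3  4  5  6  7  8  9 10 11 12
g(k):  0  0  1  1  0  2  1  0  0  1  1  0  2
So g(12) = 2.
Build the Grundy sequence for heap C with g(k) = mex{g(k−s) : s ∈ {3, 4, 6, 7}, s ≤ k}:
g(0) = mex{} = 0
g(1) = mex{} = 0
g(2) = mex{} = 0
g(3) = mex{0} = 1
g(4) = mex{0} = 1
g(5) = mex{0} = 1
g(6) = mex{0,1} = 2
g(7) = mex{0,1} = 2
g(8) = mex{0,1} = 2
g(9) = mex{0,1,2} = 3
g(10) = mex{1,2} = 0
g(11) = mex{1,2} = 0
g(12) = mex{1,2,3} = 0
g(13) = mex{0,2,3} = 1
g(14) = mex{0,2} = 1
So g(14) = 1.
The value of a disjunctive sum is the nim-sum of the parts.
Combined value = 2 ⊕ 2 ⊕ 1 = 1.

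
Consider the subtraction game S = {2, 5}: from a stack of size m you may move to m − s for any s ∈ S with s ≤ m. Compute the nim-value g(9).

Build the Grundy sequence with g(k) = mex{g(k−s) : s ∈ {2, 5}, s ≤ k}:
k:     0  1  2  3  4  5  6  7  8  9
g(k):  0  0  1  1  0  2  1  0  0  1
So g(9) = 1.

1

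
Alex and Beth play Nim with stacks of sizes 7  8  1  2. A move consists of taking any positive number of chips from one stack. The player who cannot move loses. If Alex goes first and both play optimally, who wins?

Alex wins

Compute the nim-sum pairwise:
7 ⊕ 8 = 15
15 ⊕ 1 = 14
14 ⊕ 2 = 12
The nim-sum is 12 ≠ 0, so this is an N-position: the player to move can win; Alex has a winning move.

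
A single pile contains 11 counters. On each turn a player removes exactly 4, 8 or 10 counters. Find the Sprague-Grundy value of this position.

Compute g(0), g(1), … for moves {4, 8, 10}:
g(0) = mex{} = 0
g(1) = mex{} = 0
g(2) = mex{} = 0
g(3) = mex{} = 0
g(4) = mex{0} = 1
g(5) = mex{0} = 1
g(6) = mex{0} = 1
g(7) = mex{0} = 1
g(8) = mex{0,1} = 2
g(9) = mex{0,1} = 2
g(10) = mex{0,1} = 2
g(11) = mex{0,1} = 2
So g(11) = 2.

2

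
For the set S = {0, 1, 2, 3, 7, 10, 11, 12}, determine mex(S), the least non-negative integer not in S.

The values 0, 1, 2, 3 are all present; 4 is the first non-negative integer missing from the set.

4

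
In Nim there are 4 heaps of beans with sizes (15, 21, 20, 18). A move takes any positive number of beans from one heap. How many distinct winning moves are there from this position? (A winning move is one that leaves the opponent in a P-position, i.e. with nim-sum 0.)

Compute the nim-sum pairwise:
15 ^ 21 = 26
26 ^ 20 = 14
14 ^ 18 = 28
The overall nim-sum is X = 28. A heap of size p has a winning move iff p XOR X < p (reduce it to p XOR X).
  15: 15 XOR 28 = 19 ≥ 15 — no move.
  21: 21 XOR 28 = 9 < 21 — winning move (to 9).
  20: 20 XOR 28 = 8 < 20 — winning move (to 8).
  18: 18 XOR 28 = 14 < 18 — winning move (to 14).
That gives 3 winning moves.

3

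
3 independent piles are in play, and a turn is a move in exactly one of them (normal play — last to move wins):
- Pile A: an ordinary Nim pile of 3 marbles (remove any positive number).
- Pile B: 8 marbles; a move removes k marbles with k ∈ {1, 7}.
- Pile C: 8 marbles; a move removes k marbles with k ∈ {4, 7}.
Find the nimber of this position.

1

Pile A is a plain Nim pile of size 3, so its Grundy value is 3.
Grundy values for pile B (subtraction set {1, 7}):
k:     0  1  2  3  4  5  6  7  8
g(k):  0  1  0  1  0  1  0  1  0
So g(8) = 0.
For pile C, compute g(0), g(1), … with moves {4, 7}:
k:     0  1  2  3  4  5  6  7  8
g(k):  0  0  0  0  1  1  1  1  2
So g(8) = 2.
By the Sprague-Grundy theorem, the Grundy value of a sum of independent games is the XOR of the component values.
Combined value = 3 XOR 0 XOR 2 = 1.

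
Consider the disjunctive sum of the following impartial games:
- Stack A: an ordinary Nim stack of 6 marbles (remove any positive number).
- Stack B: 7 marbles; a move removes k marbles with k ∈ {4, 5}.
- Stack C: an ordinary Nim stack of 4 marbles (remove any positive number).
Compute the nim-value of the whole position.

3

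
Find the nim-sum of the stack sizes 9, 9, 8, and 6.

Compute the nim-sum pairwise:
9 ⊕ 9 = 0
0 ⊕ 8 = 8
8 ⊕ 6 = 14

14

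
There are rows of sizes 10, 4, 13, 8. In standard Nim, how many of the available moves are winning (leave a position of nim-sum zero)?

3

Write each in binary and XOR column by column:
  1010  (10)
  0100  (4)
  1101  (13)
  1000  (8)
  ----
  1011  (11)
The overall nim-sum is X = 11. A row of size p has a winning move iff p XOR X < p (reduce it to p XOR X).
  10: 10 XOR 11 = 1 < 10 — winning move (to 1).
  4: 4 XOR 11 = 15 ≥ 4 — no move.
  13: 13 XOR 11 = 6 < 13 — winning move (to 6).
  8: 8 XOR 11 = 3 < 8 — winning move (to 3).
That gives 3 winning moves.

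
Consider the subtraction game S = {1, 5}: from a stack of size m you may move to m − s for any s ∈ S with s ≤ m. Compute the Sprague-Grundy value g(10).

Compute g(0), g(1), … for moves {1, 5}:
g(0) = mex{} = 0
g(1) = mex{0} = 1
g(2) = mex{1} = 0
g(3) = mex{0} = 1
g(4) = mex{1} = 0
g(5) = mex{0} = 1
g(6) = mex{1} = 0
g(7) = mex{0} = 1
g(8) = mex{1} = 0
g(9) = mex{0} = 1
g(10) = mex{1} = 0
So g(10) = 0.

0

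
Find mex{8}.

0 is not in the set, so the mex is 0.

0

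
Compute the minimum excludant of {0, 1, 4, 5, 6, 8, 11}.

2

The values 0, 1 are all present; 2 is the first non-negative integer missing from the set.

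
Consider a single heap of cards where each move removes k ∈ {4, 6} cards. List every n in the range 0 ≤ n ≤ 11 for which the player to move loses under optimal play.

0, 1, 2, 3, 10, 11

Build the Grundy sequence with g(k) = mex{g(k−s) : s ∈ {4, 6}, s ≤ k}:
k:     0  1  2  3  4  5  6  7  8  9 10 11
g(k):  0  0  0  0  1  1  1  1  2  2  0  0
The P-positions (g = 0) in 0..11 are 0, 1, 2, 3, 10, 11.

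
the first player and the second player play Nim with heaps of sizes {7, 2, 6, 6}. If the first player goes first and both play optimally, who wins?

the first player wins

Compute the nim-sum pairwise:
7 ⊕ 2 = 5
5 ⊕ 6 = 3
3 ⊕ 6 = 5
The nim-sum is 5 ≠ 0, so this is an N-position: the player to move can win; the first player has a winning move.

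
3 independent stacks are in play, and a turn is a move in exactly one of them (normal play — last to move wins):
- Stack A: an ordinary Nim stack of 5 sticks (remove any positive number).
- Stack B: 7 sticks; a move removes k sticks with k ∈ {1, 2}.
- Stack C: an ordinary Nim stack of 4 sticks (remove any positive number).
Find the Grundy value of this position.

0

Stack A is a plain Nim stack of size 5, so its Grundy value is 5.
Grundy values for stack B (subtraction set {1, 2}):
k:     0  1  2  3  4  5  6  7
g(k):  0  1  2  0  1  2  0  1
So g(7) = 1.
Stack C is a plain Nim stack of size 4, so its Grundy value is 4.
The value of a disjunctive sum is the nim-sum of the parts.
Combined value = 5 XOR 1 XOR 4 = 0.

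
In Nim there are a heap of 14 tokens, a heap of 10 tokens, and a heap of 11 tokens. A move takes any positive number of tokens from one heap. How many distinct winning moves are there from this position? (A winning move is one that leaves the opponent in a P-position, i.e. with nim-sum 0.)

3

Compute the nim-sum pairwise:
14 XOR 10 = 4
4 XOR 11 = 15
The overall nim-sum is X = 15. A heap of size p has a winning move iff p XOR X < p (reduce it to p XOR X).
  14: 14 XOR 15 = 1 < 14 — winning move (to 1).
  10: 10 XOR 15 = 5 < 10 — winning move (to 5).
  11: 11 XOR 15 = 4 < 11 — winning move (to 4).
That gives 3 winning moves.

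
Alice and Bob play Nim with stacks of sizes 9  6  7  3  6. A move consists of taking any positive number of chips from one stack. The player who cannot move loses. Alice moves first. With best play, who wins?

Alice wins

Nim-sum: 9 ^ 6 ^ 7 ^ 3 ^ 6 = 13.
The nim-sum is 13 ≠ 0, so this is an N-position: the player to move can win; Alice has a winning move.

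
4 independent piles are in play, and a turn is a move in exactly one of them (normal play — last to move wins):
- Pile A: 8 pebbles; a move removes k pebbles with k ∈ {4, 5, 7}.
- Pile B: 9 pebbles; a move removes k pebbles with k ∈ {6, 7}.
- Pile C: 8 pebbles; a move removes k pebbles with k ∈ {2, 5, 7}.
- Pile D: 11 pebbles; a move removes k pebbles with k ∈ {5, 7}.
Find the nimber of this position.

3

Build the Grundy sequence for pile A with g(k) = mex{g(k−s) : s ∈ {4, 5, 7}, s ≤ k}:
g(0) = mex{} = 0
g(1) = mex{} = 0
g(2) = mex{} = 0
g(3) = mex{} = 0
g(4) = mex{0} = 1
g(5) = mex{0} = 1
g(6) = mex{0} = 1
g(7) = mex{0} = 1
g(8) = mex{0,1} = 2
So g(8) = 2.
Build the Grundy sequence for pile B with g(k) = mex{g(k−s) : s ∈ {6, 7}, s ≤ k}:
g(0) = mex{} = 0
g(1) = mex{} = 0
g(2) = mex{} = 0
g(3) = mex{} = 0
g(4) = mex{} = 0
g(5) = mex{} = 0
g(6) = mex{0} = 1
g(7) = mex{0} = 1
g(8) = mex{0} = 1
g(9) = mex{0} = 1
So g(9) = 1.
Build the Grundy sequence for pile C with g(k) = mex{g(k−s) : s ∈ {2, 5, 7}, s ≤ k}:
k:     0  1  2  3  4  5  6  7  8
g(k):  0  0  1  1  0  2  1  3  2
So g(8) = 2.
For pile D, compute g(0), g(1), … with moves {5, 7}:
g(0) = mex{} = 0
g(1) = mex{} = 0
g(2) = mex{} = 0
g(3) = mex{} = 0
g(4) = mex{} = 0
g(5) = mex{0} = 1
g(6) = mex{0} = 1
g(7) = mex{0} = 1
g(8) = mex{0} = 1
g(9) = mex{0} = 1
g(10) = mex{0,1} = 2
g(11) = mex{0,1} = 2
So g(11) = 2.
The value of a disjunctive sum is the nim-sum of the parts.
Combined value = 2 XOR 1 XOR 2 XOR 2 = 3.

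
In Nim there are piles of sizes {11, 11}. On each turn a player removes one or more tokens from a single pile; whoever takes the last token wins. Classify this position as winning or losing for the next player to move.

Losing position

Write each in binary and XOR column by column:
  1011  (11)
  1011  (11)
  ----
  0000  (0)
The nim-sum is 0, so this is a P-position: the player to move is in a losing position under optimal play.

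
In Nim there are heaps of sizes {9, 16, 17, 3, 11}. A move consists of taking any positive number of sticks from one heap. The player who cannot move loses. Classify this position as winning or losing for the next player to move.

Nim-sum: 9 ^ 16 ^ 17 ^ 3 ^ 11 = 0.
The nim-sum is 0, so this is a P-position: the player to move is in a losing position under optimal play.

Losing position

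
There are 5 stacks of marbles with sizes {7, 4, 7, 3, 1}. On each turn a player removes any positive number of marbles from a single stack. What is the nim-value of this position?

In binary:
  111  (7)
  100  (4)
  111  (7)
  011  (3)
  001  (1)
  ---
  110  (6)

6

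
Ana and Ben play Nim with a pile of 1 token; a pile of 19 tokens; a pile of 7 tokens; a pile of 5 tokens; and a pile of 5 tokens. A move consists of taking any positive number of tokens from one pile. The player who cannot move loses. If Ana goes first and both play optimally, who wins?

Ana wins

Compute the nim-sum pairwise:
1 XOR 19 = 18
18 XOR 7 = 21
21 XOR 5 = 16
16 XOR 5 = 21
The nim-sum is 21 ≠ 0, so this is an N-position: the player to move can win; Ana has a winning move.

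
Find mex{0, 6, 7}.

0 is in the set but 1 is not, so the mex is 1.

1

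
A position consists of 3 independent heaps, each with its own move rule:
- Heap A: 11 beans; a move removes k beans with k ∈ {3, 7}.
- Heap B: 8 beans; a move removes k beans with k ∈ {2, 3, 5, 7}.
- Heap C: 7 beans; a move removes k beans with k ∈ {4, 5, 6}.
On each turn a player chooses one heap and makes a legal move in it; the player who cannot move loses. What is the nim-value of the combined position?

5

Build the Grundy sequence for heap A with g(k) = mex{g(k−s) : s ∈ {3, 7}, s ≤ k}:
k:     0  1  2  3  4  5  6  7  8  9 10 11
g(k):  0  0  0  1  1  1  0  2  2  1  0  0
So g(11) = 0.
Grundy values for heap B (subtraction set {2, 3, 5, 7}):
k:     0  1  2  3  4  5  6  7  8
g(k):  0  0  1  1  2  2  3  3  4
So g(8) = 4.
For heap C, compute g(0), g(1), … with moves {4, 5, 6}:
k:     0  1  2  3  4  5  6  7
g(k):  0  0  0  0  1  1  1  1
So g(7) = 1.
By the Sprague-Grundy theorem, the Grundy value of a sum of independent games is the XOR of the component values.
Combined value = 0 ⊕ 4 ⊕ 1 = 5.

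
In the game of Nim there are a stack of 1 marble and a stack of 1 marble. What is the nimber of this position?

0

Nim-sum: 1 XOR 1 = 0.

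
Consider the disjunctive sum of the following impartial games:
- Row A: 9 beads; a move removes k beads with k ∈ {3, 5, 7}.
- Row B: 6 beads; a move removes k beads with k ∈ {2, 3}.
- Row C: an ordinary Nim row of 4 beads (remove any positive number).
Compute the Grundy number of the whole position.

For row A, compute g(0), g(1), … with moves {3, 5, 7}:
g(0) = mex{} = 0
g(1) = mex{} = 0
g(2) = mex{} = 0
g(3) = mex{0} = 1
g(4) = mex{0} = 1
g(5) = mex{0} = 1
g(6) = mex{0,1} = 2
g(7) = mex{0,1} = 2
g(8) = mex{0,1} = 2
g(9) = mex{0,1,2} = 3
So g(9) = 3.
Grundy values for row B (subtraction set {2, 3}):
k:     0  1  2  3  4  5  6
g(k):  0  0  1  1  2  0  0
So g(6) = 0.
Row C is a plain Nim row of size 4, so its Grundy value is 4.
The value of a disjunctive sum is the nim-sum of the parts.
Combined value = 3 ⊕ 0 ⊕ 4 = 7.

7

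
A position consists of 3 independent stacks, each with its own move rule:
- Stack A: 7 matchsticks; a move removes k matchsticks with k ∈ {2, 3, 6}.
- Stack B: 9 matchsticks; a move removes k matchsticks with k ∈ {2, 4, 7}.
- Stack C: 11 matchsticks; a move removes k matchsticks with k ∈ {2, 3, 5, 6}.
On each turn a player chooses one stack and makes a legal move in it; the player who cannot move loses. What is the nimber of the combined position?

For stack A, compute g(0), g(1), … with moves {2, 3, 6}:
k:     0  1  2  3  4  5  6  7
g(k):  0  0  1  1  2  0  3  1
So g(7) = 1.
Build the Grundy sequence for stack B with g(k) = mex{g(k−s) : s ∈ {2, 4, 7}, s ≤ k}:
k:     0  1  2  3  4  5  6  7  8  9
g(k):  0  0  1  1  2  2  0  3  1  0
So g(9) = 0.
Build the Grundy sequence for stack C with g(k) = mex{g(k−s) : s ∈ {2, 3, 5, 6}, s ≤ k}:
g(0) = mex{} = 0
g(1) = mex{} = 0
g(2) = mex{0} = 1
g(3) = mex{0} = 1
g(4) = mex{0,1} = 2
g(5) = mex{0,1} = 2
g(6) = mex{0,1,2} = 3
g(7) = mex{0,1,2} = 3
g(8) = mex{1,2,3} = 0
g(9) = mex{1,2,3} = 0
g(10) = mex{0,2,3} = 1
g(11) = mex{0,2,3} = 1
So g(11) = 1.
By the Sprague-Grundy theorem, the Grundy value of a sum of independent games is the XOR of the component values.
Combined value = 1 XOR 0 XOR 1 = 0.

0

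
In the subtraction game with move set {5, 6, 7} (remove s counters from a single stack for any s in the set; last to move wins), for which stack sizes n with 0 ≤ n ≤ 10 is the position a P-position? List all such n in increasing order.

0, 1, 2, 3, 4

Compute g(0), g(1), … for moves {5, 6, 7}:
k:     0  1  2  3  4  5  6  7  8  9 10
g(k):  0  0  0  0  0  1  1  1  1  1  2
The P-positions (g = 0) in 0..10 are 0, 1, 2, 3, 4.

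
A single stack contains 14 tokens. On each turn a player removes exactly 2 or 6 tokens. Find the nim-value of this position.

Build the Grundy sequence with g(k) = mex{g(k−s) : s ∈ {2, 6}, s ≤ k}:
k:     0  1  2  3  4  5  6  7  8  9 10 11 12 13 14
g(k):  0  0  1  1  0  0  1  1  0  0  1  1  0  0  1
So g(14) = 1.

1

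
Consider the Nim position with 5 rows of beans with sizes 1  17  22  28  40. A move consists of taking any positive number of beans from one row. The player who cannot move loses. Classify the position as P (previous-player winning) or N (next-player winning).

N-position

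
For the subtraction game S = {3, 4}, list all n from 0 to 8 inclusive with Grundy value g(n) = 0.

0, 1, 2, 7, 8

Build the Grundy sequence with g(k) = mex{g(k−s) : s ∈ {3, 4}, s ≤ k}:
g(0) = mex{} = 0
g(1) = mex{} = 0
g(2) = mex{} = 0
g(3) = mex{0} = 1
g(4) = mex{0} = 1
g(5) = mex{0} = 1
g(6) = mex{0,1} = 2
g(7) = mex{1} = 0
g(8) = mex{1} = 0
The P-positions (g = 0) in 0..8 are 0, 1, 2, 7, 8.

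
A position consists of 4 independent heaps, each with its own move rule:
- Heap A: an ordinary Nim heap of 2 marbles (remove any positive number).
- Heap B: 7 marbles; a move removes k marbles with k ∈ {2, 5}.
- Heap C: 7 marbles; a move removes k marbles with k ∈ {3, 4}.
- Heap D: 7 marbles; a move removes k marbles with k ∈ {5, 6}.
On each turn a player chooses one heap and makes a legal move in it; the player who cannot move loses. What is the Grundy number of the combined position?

Heap A is a plain Nim heap of size 2, so its Grundy value is 2.
Build the Grundy sequence for heap B with g(k) = mex{g(k−s) : s ∈ {2, 5}, s ≤ k}:
k:     0  1  2  3  4  5  6  7
g(k):  0  0  1  1  0  2  1  0
So g(7) = 0.
Grundy values for heap C (subtraction set {3, 4}):
g(0) = mex{} = 0
g(1) = mex{} = 0
g(2) = mex{} = 0
g(3) = mex{0} = 1
g(4) = mex{0} = 1
g(5) = mex{0} = 1
g(6) = mex{0,1} = 2
g(7) = mex{1} = 0
So g(7) = 0.
Grundy values for heap D (subtraction set {5, 6}):
k:     0  1  2  3  4  5  6  7
g(k):  0  0  0  0  0  1  1  1
So g(7) = 1.
The value of a disjunctive sum is the nim-sum of the parts.
Combined value = 2 ⊕ 0 ⊕ 0 ⊕ 1 = 3.

3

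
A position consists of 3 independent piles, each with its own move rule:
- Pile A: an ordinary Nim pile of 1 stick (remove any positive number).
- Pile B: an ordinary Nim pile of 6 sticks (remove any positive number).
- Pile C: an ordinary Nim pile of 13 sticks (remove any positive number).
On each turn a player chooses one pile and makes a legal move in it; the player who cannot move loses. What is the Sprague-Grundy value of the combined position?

10

Pile A is a plain Nim pile of size 1, so its Grundy value is 1.
Pile B is a plain Nim pile of size 6, so its Grundy value is 6.
Pile C is a plain Nim pile of size 13, so its Grundy value is 13.
By the Sprague-Grundy theorem, the Grundy value of a sum of independent games is the XOR of the component values.
Combined value = 1 ⊕ 6 ⊕ 13 = 10.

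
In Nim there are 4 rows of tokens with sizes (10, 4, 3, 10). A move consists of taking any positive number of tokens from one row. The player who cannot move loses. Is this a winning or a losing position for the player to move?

Winning position

Nim-sum: 10 XOR 4 XOR 3 XOR 10 = 7.
The nim-sum is 7 ≠ 0, so this is an N-position: the player to move can win.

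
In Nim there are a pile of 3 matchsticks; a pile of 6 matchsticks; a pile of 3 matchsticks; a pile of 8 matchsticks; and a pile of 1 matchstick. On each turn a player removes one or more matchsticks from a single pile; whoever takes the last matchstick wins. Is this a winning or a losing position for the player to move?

In binary:
  0011  (3)
  0110  (6)
  0011  (3)
  1000  (8)
  0001  (1)
  ----
  1111  (15)
The nim-sum is 15 ≠ 0, so this is an N-position: the player to move can win.

Winning position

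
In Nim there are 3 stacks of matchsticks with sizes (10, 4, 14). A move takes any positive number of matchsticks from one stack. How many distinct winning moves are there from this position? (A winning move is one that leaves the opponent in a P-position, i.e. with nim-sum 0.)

Nim-sum: 10 XOR 4 XOR 14 = 0.
The nim-sum is already 0, so every move leaves a nonzero nim-sum — there are no winning moves.

0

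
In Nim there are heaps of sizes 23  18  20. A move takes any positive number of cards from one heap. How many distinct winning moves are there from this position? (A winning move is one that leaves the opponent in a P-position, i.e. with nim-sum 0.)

Compute the nim-sum pairwise:
23 ⊕ 18 = 5
5 ⊕ 20 = 17
The overall nim-sum is X = 17. A heap of size p has a winning move iff p XOR X < p (reduce it to p XOR X).
  23: 23 XOR 17 = 6 < 23 — winning move (to 6).
  18: 18 XOR 17 = 3 < 18 — winning move (to 3).
  20: 20 XOR 17 = 5 < 20 — winning move (to 5).
That gives 3 winning moves.

3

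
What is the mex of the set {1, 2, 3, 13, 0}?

4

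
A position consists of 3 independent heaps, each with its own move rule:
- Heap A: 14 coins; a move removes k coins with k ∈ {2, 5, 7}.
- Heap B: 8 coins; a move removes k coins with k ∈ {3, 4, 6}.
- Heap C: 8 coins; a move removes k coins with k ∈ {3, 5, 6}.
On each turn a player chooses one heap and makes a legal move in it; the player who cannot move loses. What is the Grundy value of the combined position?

0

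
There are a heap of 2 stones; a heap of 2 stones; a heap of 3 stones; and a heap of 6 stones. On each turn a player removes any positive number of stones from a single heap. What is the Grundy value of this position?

5

Compute the nim-sum pairwise:
2 ⊕ 2 = 0
0 ⊕ 3 = 3
3 ⊕ 6 = 5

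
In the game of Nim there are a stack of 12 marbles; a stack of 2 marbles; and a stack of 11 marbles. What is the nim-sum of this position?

5

Compute the nim-sum pairwise:
12 ^ 2 = 14
14 ^ 11 = 5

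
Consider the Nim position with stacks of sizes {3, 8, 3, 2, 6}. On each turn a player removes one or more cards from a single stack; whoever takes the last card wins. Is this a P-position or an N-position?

N-position

Nim-sum: 3 ^ 8 ^ 3 ^ 2 ^ 6 = 12.
The nim-sum is 12 ≠ 0, so this is an N-position: the player to move can win.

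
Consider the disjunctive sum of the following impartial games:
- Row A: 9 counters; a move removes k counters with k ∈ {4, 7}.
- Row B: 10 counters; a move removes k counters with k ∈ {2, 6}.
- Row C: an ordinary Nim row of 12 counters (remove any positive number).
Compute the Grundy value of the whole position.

15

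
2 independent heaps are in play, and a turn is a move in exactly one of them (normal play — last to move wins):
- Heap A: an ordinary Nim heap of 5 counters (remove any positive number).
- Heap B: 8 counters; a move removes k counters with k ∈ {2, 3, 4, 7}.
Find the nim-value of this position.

4

Heap A is a plain Nim heap of size 5, so its Grundy value is 5.
Grundy values for heap B (subtraction set {2, 3, 4, 7}):
k:     0  1  2  3  4  5  6  7  8
g(k):  0  0  1  1  2  2  0  3  1
So g(8) = 1.
By the Sprague-Grundy theorem, the Grundy value of a sum of independent games is the XOR of the component values.
Combined value = 5 XOR 1 = 4.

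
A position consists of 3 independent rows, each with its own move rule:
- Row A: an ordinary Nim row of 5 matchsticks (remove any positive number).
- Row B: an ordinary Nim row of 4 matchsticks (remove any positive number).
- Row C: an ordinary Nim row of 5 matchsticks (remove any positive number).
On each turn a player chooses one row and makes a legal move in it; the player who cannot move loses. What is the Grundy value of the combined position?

4

Row A is a plain Nim row of size 5, so its Grundy value is 5.
Row B is a plain Nim row of size 4, so its Grundy value is 4.
Row C is a plain Nim row of size 5, so its Grundy value is 5.
The value of a disjunctive sum is the nim-sum of the parts.
Combined value = 5 XOR 4 XOR 5 = 4.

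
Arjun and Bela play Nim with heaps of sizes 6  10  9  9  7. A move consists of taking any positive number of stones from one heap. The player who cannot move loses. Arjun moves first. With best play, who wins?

In binary:
  0110  (6)
  1010  (10)
  1001  (9)
  1001  (9)
  0111  (7)
  ----
  1011  (11)
The nim-sum is 11 ≠ 0, so this is an N-position: the player to move can win; Arjun has a winning move.

Arjun wins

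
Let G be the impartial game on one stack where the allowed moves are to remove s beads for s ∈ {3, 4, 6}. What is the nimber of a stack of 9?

Grundy values for subtraction set {3, 4, 6}:
k:     0  1  2  3  4  5  6  7  8  9
g(k):  0  0  0  1  1  1  2  2  2  0
So g(9) = 0.

0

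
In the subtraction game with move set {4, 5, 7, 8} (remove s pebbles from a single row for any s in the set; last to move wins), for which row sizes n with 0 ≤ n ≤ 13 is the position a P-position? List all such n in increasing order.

0, 1, 2, 3, 12, 13

Grundy values for subtraction set {4, 5, 7, 8}:
k:     0  1  2  3  4  5  6  7  8  9 10 11 12 13
g(k):  0  0  0  0  1  1  1  1  2  2  2  2  0  0
The P-positions (g = 0) in 0..13 are 0, 1, 2, 3, 12, 13.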